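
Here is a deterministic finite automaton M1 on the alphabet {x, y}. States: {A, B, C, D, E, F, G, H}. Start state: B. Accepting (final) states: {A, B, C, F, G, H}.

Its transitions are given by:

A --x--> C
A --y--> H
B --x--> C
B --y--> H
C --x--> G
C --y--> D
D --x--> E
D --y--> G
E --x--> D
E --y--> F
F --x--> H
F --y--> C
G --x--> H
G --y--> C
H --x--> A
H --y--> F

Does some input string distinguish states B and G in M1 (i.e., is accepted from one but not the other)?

Yes

All states are reachable from the start state.
Start with accepting vs non-accepting: {A,B,C,F,G,H} | {D,E}.
On input y, block {A,B,C,F,G,H} splits into {A,B,F,G,H} and {C}.
Split {A,B,F,G,H} by δ(·,x) → {F,G,H} and {A,B}.
On input x, block {F,G,H} splits into {F,G} and {H}.
Stable partition: {F,G} | {D,E} | {C} | {A,B} | {H} — 5 equivalence classes.
B and G end up in different blocks, so they are distinguishable. For instance, the string 'xy' is accepted from only G.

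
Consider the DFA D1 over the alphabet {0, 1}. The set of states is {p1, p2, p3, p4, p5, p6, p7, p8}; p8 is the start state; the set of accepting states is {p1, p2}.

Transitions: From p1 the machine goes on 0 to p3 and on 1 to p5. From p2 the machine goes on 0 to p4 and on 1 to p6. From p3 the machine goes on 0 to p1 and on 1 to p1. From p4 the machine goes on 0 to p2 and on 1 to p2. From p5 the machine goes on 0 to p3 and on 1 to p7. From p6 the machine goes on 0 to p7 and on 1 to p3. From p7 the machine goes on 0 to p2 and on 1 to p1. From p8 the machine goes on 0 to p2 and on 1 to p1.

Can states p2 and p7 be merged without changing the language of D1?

No

Initial partition by acceptance: {p1,p2} | {p3,p4,p5,p6,p7,p8}.
Refine {p3,p4,p5,p6,p7,p8} on symbol 0: members go to different blocks, giving {p3,p4,p7,p8} and {p5,p6}.
The partition is now stable with 3 blocks: {p1,p2} | {p3,p4,p7,p8} | {p5,p6}.
p2 and p7 end up in different blocks, so they are distinguishable. For instance, the string 'ε' is accepted from only p2.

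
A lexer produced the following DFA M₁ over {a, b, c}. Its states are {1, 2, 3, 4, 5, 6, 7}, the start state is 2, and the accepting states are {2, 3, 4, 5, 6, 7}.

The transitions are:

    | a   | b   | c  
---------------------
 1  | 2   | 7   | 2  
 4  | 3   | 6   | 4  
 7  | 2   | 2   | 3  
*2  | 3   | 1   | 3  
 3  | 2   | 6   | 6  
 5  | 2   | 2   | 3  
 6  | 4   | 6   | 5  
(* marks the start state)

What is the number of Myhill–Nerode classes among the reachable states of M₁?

P0 = {2,3,4,5,6,7} | {1}.
Split {2,3,4,5,6,7} by δ(·,b) → {3,4,5,6,7} and {2}.
Refine {3,4,5,6,7} on symbol a: members go to different blocks, giving {3,5,7} and {4,6}.
On input b, block {3,5,7} splits into {5,7} and {3}.
Refine {4,6} on symbol a: members go to different blocks, giving {4} and {6}.
The partition is now stable with 6 blocks: {5,7} | {1} | {2} | {4} | {3} | {6}.

6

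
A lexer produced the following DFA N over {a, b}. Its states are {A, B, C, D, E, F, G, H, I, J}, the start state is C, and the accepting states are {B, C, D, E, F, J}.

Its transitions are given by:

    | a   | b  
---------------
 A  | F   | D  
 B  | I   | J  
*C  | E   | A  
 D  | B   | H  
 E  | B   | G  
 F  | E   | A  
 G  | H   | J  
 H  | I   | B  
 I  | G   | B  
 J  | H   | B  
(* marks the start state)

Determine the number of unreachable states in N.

0

Exploring from C, all states are eventually visited, so none are unreachable.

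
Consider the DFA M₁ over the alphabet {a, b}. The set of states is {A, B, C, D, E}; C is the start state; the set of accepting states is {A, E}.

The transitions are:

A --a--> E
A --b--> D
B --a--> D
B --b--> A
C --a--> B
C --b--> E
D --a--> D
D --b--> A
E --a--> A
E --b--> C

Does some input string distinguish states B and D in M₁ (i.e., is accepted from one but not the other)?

Every state is reachable, so we keep all 5.
Initial partition by acceptance: {A,E} | {B,C,D}.
Stable partition: {A,E} | {B,C,D} — 2 equivalence classes.
B and D lie in the same block of the stable partition, so they are equivalent — no string distinguishes them.

No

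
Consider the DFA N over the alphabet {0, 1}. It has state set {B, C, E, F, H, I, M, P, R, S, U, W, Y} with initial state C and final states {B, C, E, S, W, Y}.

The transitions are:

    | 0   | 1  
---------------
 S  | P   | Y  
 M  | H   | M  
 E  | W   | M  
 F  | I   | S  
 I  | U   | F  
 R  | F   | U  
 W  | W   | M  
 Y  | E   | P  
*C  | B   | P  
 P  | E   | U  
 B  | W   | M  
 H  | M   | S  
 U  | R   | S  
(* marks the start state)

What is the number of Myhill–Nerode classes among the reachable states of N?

8

Every state is reachable, so we keep all 13.
P0 = {B,C,E,S,W,Y} | {F,H,I,M,P,R,U}.
On input 0, block {B,C,E,S,W,Y} splits into {B,C,E,W,Y} and {S}.
On input 0, block {F,H,I,M,P,R,U} splits into {F,H,I,M,R,U} and {P}.
Refine {B,C,E,W,Y} on symbol 1: members go to different blocks, giving {B,E,W} and {C,Y}.
Refine {F,H,I,M,R,U} on symbol 1: members go to different blocks, giving {I,M,R} and {F,H,U}.
Split {I,M,R} by δ(·,1) → {I,R} and {M}.
Split {F,H,U} by δ(·,0) → {F,U} and {H}.
Stable partition: {B,E,W} | {I,R} | {S} | {P} | {C,Y} | {F,U} | {M} | {H} — 8 equivalence classes.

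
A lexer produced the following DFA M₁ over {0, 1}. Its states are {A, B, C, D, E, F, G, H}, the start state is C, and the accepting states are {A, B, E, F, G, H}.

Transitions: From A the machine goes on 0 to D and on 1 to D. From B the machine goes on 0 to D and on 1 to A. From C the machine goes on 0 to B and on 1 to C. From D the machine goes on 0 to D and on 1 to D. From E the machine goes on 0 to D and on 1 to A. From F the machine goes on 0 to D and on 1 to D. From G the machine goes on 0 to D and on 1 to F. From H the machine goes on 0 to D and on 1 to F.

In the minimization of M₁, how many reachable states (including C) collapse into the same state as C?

1

First remove the unreachable states {E,F,G,H}; 4 states remain.
Initial partition by acceptance: {A,B} | {C,D}.
Refine {A,B} on symbol 1: members go to different blocks, giving {A} and {B}.
Split {C,D} by δ(·,0) → {C} and {D}.
The partition is now stable with 4 blocks: {A} | {C} | {B} | {D}.
State C belongs to the block {C}, which has 1 states.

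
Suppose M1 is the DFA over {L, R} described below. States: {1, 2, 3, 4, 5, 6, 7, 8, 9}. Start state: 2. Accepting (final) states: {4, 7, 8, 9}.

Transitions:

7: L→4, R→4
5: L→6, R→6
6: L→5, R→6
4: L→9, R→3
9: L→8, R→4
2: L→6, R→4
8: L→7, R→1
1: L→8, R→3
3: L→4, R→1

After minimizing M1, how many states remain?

5

Every state is reachable, so we keep all 9.
Initial partition by acceptance: {4,7,8,9} | {1,2,3,5,6}.
On input R, block {4,7,8,9} splits into {4,8} and {7,9}.
Split {1,2,3,5,6} by δ(·,L) → {2,5,6} and {1,3}.
Split {2,5,6} by δ(·,R) → {5,6} and {2}.
The partition is now stable with 5 blocks: {4,8} | {5,6} | {7,9} | {1,3} | {2}.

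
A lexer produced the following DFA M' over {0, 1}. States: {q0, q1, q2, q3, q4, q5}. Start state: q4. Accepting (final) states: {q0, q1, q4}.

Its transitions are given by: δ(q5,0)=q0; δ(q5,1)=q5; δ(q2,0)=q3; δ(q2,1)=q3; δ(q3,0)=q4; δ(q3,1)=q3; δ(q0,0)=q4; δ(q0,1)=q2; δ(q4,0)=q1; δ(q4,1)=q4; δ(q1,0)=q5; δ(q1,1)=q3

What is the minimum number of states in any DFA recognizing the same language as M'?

Every state is reachable, so we keep all 6.
Start with accepting vs non-accepting: {q0,q1,q4} | {q2,q3,q5}.
Split {q0,q1,q4} by δ(·,0) → {q0,q4} and {q1}.
On input 0, block {q0,q4} splits into {q0} and {q4}.
On input 0, block {q2,q3,q5} splits into {q2} and {q3} and {q5}.
The partition is now stable with 6 blocks: {q0} | {q2} | {q1} | {q4} | {q3} | {q5}.

6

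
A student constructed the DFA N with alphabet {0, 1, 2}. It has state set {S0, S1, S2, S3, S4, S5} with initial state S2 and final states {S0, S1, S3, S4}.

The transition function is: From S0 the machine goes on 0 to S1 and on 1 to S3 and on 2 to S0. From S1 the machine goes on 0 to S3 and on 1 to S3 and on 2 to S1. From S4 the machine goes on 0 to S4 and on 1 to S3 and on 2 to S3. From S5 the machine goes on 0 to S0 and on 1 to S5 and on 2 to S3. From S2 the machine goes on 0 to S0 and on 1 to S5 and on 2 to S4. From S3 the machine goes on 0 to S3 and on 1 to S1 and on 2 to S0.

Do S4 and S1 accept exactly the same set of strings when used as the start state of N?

P0 = {S0,S1,S3,S4} | {S2,S5}.
No further refinement is possible. Final partition (2 blocks): {S0,S1,S3,S4} | {S2,S5}.
S4 and S1 lie in the same block of the stable partition, so they are equivalent — no string distinguishes them.

Yes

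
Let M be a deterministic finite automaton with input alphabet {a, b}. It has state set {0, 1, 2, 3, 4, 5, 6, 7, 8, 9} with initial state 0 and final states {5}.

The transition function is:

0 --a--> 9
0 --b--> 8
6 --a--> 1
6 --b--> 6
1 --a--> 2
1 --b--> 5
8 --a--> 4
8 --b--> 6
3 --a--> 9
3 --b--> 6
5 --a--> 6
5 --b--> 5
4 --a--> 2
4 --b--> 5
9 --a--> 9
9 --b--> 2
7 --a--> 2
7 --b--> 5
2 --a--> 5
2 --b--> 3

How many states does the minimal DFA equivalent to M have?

States {7} cannot be reached from the start state, so discard them.
P0 = {5} | {0,1,2,3,4,6,8,9}.
Refine {0,1,2,3,4,6,8,9} on symbol a: members go to different blocks, giving {0,1,3,4,6,8,9} and {2}.
Refine {0,1,3,4,6,8,9} on symbol a: members go to different blocks, giving {0,3,6,8,9} and {1,4}.
Split {0,3,6,8,9} by δ(·,a) → {0,3,9} and {6,8}.
Split {0,3,9} by δ(·,b) → {0,3} and {9}.
Stable partition: {5} | {0,3} | {2} | {1,4} | {6,8} | {9} — 6 equivalence classes.

6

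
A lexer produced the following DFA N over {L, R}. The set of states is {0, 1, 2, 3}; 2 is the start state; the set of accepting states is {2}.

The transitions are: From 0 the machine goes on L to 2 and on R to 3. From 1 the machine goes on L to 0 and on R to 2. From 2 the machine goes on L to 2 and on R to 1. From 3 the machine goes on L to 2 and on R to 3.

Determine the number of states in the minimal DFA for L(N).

3

Every state is reachable, so we keep all 4.
Start with accepting vs non-accepting: {2} | {0,1,3}.
Refine {0,1,3} on symbol L: members go to different blocks, giving {0,3} and {1}.
No further refinement is possible. Final partition (3 blocks): {2} | {0,3} | {1}.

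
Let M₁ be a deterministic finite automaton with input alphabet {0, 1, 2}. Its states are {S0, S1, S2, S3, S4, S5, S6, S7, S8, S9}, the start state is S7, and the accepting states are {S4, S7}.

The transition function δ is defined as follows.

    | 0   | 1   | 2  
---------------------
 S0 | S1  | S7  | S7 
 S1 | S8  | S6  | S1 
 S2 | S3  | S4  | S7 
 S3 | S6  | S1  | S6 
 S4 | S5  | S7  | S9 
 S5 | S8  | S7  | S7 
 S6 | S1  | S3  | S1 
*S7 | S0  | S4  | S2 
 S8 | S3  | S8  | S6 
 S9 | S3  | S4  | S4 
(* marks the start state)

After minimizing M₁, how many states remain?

3

Every state is reachable, so we keep all 10.
P0 = {S4,S7} | {S0,S1,S2,S3,S5,S6,S8,S9}.
Refine {S0,S1,S2,S3,S5,S6,S8,S9} on symbol 1: members go to different blocks, giving {S0,S2,S5,S9} and {S1,S3,S6,S8}.
No further refinement is possible. Final partition (3 blocks): {S4,S7} | {S0,S2,S5,S9} | {S1,S3,S6,S8}.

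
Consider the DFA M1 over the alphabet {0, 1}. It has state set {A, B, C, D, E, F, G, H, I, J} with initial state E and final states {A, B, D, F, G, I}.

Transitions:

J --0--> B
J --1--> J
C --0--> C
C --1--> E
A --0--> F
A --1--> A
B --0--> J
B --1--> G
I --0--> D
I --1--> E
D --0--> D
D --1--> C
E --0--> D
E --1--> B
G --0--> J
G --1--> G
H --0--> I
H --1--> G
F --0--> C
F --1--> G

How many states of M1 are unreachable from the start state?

No path from E leads to A, F, H, I; the other 6 states are all reachable.

4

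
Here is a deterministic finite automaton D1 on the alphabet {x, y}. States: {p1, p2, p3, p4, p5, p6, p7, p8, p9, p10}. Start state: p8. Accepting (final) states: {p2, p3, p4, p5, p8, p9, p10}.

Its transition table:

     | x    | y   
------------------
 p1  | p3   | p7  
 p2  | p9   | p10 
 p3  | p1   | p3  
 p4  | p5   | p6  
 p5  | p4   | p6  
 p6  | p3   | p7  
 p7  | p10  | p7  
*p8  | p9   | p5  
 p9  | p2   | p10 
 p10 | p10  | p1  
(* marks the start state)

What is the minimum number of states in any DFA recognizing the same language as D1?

5

Start with accepting vs non-accepting: {p2,p3,p4,p5,p8,p9,p10} | {p1,p6,p7}.
On input x, block {p2,p3,p4,p5,p8,p9,p10} splits into {p2,p4,p5,p8,p9,p10} and {p3}.
On input y, block {p2,p4,p5,p8,p9,p10} splits into {p2,p8,p9} and {p4,p5,p10}.
Split {p1,p6,p7} by δ(·,x) → {p1,p6} and {p7}.
No further refinement is possible. Final partition (5 blocks): {p2,p8,p9} | {p1,p6} | {p3} | {p4,p5,p10} | {p7}.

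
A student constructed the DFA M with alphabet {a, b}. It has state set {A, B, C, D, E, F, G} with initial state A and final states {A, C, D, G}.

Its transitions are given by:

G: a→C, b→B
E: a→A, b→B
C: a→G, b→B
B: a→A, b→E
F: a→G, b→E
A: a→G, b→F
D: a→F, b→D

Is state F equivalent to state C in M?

No

Reachable states from the start: {A,B,C,E,F,G}. Unreachable: {D} — drop them.
P0 = {A,C,G} | {B,E,F}.
Stable partition: {A,C,G} | {B,E,F} — 2 equivalence classes.
F and C end up in different blocks, so they are distinguishable. For instance, the string 'ε' is accepted from only C.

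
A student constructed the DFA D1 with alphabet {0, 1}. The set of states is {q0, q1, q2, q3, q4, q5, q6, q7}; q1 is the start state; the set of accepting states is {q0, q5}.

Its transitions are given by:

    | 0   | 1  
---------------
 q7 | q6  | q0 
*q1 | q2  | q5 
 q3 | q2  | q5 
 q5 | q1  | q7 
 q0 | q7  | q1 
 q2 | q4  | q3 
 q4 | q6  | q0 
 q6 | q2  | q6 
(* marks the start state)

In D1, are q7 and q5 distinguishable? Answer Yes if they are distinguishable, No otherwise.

Start with accepting vs non-accepting: {q0,q5} | {q1,q2,q3,q4,q6,q7}.
On input 1, block {q1,q2,q3,q4,q6,q7} splits into {q1,q3,q4,q7} and {q2,q6}.
Split {q2,q6} by δ(·,0) → {q2} and {q6}.
On input 0, block {q1,q3,q4,q7} splits into {q1,q3} and {q4,q7}.
Refine {q0,q5} on symbol 0: members go to different blocks, giving {q0} and {q5}.
Stable partition: {q0} | {q1,q3} | {q2} | {q6} | {q4,q7} | {q5} — 6 equivalence classes.
q7 and q5 end up in different blocks, so they are distinguishable. For instance, the string 'ε' is accepted from only q5.

Yes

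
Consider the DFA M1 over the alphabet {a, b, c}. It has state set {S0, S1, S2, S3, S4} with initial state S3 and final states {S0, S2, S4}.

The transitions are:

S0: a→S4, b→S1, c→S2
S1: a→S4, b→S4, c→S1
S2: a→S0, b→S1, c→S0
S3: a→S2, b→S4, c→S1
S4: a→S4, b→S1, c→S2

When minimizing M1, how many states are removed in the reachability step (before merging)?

Every one of the 5 states is reachable from S3.

0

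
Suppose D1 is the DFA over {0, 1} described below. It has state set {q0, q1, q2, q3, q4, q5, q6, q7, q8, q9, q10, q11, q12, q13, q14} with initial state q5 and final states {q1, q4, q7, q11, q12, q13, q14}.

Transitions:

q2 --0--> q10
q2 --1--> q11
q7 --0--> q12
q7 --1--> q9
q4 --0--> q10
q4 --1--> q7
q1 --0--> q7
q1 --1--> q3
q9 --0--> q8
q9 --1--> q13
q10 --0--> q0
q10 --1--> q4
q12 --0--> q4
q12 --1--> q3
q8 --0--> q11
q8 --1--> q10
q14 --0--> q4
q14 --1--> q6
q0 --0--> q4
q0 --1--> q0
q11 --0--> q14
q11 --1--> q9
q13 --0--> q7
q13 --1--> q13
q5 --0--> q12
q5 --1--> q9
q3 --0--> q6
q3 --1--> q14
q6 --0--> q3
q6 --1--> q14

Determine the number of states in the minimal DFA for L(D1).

10

States {q1,q2} cannot be reached from the start state, so discard them.
Start with accepting vs non-accepting: {q4,q7,q11,q12,q13,q14} | {q0,q3,q5,q6,q8,q9,q10}.
Split {q4,q7,q11,q12,q13,q14} by δ(·,0) → {q7,q11,q12,q13,q14} and {q4}.
Split {q7,q11,q12,q13,q14} by δ(·,0) → {q7,q11,q13} and {q12,q14}.
On input 0, block {q7,q11,q13} splits into {q7,q11} and {q13}.
Refine {q0,q3,q5,q6,q8,q9,q10} on symbol 0: members go to different blocks, giving {q3,q6,q9,q10} and {q0} and {q5} and {q8}.
Split {q3,q6,q9,q10} by δ(·,0) → {q3,q6} and {q9} and {q10}.
Stable partition: {q7,q11} | {q3,q6} | {q4} | {q12,q14} | {q13} | {q0} | {q5} | {q8} | {q9} | {q10} — 10 equivalence classes.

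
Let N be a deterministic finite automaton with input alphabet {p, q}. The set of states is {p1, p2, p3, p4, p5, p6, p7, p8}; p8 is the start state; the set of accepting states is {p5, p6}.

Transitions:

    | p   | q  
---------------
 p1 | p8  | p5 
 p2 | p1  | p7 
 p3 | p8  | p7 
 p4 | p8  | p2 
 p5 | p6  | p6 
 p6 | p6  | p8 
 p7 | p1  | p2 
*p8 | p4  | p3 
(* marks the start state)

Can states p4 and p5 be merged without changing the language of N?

Every state is reachable, so we keep all 8.
Start with accepting vs non-accepting: {p5,p6} | {p1,p2,p3,p4,p7,p8}.
Split {p5,p6} by δ(·,q) → {p5} and {p6}.
Split {p1,p2,p3,p4,p7,p8} by δ(·,q) → {p2,p3,p4,p7,p8} and {p1}.
Split {p2,p3,p4,p7,p8} by δ(·,p) → {p3,p4,p8} and {p2,p7}.
Split {p3,p4,p8} by δ(·,q) → {p3,p4} and {p8}.
Stable partition: {p5} | {p3,p4} | {p6} | {p1} | {p2,p7} | {p8} — 6 equivalence classes.
p4 and p5 end up in different blocks, so they are distinguishable. For instance, the string 'ε' is accepted from only p5.

No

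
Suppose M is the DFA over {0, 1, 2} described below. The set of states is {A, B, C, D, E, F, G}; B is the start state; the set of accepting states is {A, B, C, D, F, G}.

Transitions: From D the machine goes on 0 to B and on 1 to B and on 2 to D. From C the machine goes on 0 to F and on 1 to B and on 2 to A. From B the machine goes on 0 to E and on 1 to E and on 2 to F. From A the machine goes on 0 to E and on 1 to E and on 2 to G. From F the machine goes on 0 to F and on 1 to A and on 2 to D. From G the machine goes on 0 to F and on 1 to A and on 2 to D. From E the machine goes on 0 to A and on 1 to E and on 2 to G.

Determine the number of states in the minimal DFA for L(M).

States {C} cannot be reached from the start state, so discard them.
Initial partition by acceptance: {A,B,D,F,G} | {E}.
Refine {A,B,D,F,G} on symbol 0: members go to different blocks, giving {D,F,G} and {A,B}.
On input 0, block {D,F,G} splits into {F,G} and {D}.
The partition is now stable with 4 blocks: {F,G} | {E} | {A,B} | {D}.

4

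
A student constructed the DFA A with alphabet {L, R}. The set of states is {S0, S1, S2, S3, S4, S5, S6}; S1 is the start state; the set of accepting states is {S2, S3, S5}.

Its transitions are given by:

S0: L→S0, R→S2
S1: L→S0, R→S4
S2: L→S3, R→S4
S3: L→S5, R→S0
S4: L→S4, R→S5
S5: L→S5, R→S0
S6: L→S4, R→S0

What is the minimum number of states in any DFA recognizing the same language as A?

3

First remove the unreachable states {S6}; 6 states remain.
P0 = {S2,S3,S5} | {S0,S1,S4}.
Refine {S0,S1,S4} on symbol R: members go to different blocks, giving {S0,S4} and {S1}.
Stable partition: {S2,S3,S5} | {S0,S4} | {S1} — 3 equivalence classes.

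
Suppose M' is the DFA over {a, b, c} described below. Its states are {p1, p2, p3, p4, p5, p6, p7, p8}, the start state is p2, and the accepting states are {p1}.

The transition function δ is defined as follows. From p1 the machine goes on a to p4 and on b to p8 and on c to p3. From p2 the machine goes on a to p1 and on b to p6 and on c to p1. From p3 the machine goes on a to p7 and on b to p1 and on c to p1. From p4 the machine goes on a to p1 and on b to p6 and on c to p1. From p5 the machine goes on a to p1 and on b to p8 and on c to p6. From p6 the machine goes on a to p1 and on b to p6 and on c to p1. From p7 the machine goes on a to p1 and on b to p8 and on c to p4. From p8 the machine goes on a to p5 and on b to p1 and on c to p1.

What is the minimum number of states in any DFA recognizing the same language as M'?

Every state is reachable, so we keep all 8.
P0 = {p1} | {p2,p3,p4,p5,p6,p7,p8}.
On input a, block {p2,p3,p4,p5,p6,p7,p8} splits into {p2,p4,p5,p6,p7} and {p3,p8}.
On input b, block {p2,p4,p5,p6,p7} splits into {p2,p4,p6} and {p5,p7}.
No further refinement is possible. Final partition (4 blocks): {p1} | {p2,p4,p6} | {p3,p8} | {p5,p7}.

4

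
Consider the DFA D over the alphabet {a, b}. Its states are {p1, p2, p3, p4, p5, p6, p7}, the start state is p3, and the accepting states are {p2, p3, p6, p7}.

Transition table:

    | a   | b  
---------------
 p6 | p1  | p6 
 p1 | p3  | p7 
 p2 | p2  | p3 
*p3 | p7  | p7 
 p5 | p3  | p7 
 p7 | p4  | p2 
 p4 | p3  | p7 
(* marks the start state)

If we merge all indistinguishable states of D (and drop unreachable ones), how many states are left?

Reachable states from the start: {p2,p3,p4,p7}. Unreachable: {p1,p5,p6} — drop them.
Start with accepting vs non-accepting: {p2,p3,p7} | {p4}.
On input a, block {p2,p3,p7} splits into {p2,p3} and {p7}.
On input a, block {p2,p3} splits into {p2} and {p3}.
The partition is now stable with 4 blocks: {p2} | {p4} | {p7} | {p3}.

4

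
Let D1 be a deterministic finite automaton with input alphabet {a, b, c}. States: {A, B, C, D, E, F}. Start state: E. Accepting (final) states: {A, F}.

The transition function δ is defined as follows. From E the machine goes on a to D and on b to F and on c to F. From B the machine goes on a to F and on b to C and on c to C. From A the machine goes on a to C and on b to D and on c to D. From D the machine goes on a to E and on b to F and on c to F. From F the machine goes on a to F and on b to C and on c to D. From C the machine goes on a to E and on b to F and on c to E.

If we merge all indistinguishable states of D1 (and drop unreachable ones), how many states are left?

3

States {A,B} cannot be reached from the start state, so discard them.
P0 = {F} | {C,D,E}.
Split {C,D,E} by δ(·,c) → {D,E} and {C}.
The partition is now stable with 3 blocks: {F} | {D,E} | {C}.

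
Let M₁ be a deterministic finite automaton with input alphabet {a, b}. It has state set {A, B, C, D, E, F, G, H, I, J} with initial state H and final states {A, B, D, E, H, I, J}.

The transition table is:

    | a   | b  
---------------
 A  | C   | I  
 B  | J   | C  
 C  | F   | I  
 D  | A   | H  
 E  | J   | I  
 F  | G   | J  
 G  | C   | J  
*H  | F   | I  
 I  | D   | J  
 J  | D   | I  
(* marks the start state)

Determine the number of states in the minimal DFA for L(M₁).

States {B,E} cannot be reached from the start state, so discard them.
Start with accepting vs non-accepting: {A,D,H,I,J} | {C,F,G}.
Split {A,D,H,I,J} by δ(·,a) → {D,I,J} and {A,H}.
Split {D,I,J} by δ(·,a) → {I,J} and {D}.
Stable partition: {I,J} | {C,F,G} | {A,H} | {D} — 4 equivalence classes.

4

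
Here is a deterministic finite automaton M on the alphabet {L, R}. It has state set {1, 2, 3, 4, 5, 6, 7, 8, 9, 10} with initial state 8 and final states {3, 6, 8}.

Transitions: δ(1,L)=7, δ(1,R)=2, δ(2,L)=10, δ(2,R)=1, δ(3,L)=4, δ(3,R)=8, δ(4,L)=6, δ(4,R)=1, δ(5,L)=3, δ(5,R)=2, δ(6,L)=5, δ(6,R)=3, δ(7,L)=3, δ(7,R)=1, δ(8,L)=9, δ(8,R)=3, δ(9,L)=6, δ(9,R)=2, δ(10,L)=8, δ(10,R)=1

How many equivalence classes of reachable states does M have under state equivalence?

3

All states are reachable from the start state.
Initial partition by acceptance: {3,6,8} | {1,2,4,5,7,9,10}.
On input L, block {1,2,4,5,7,9,10} splits into {4,5,7,9,10} and {1,2}.
The partition is now stable with 3 blocks: {3,6,8} | {4,5,7,9,10} | {1,2}.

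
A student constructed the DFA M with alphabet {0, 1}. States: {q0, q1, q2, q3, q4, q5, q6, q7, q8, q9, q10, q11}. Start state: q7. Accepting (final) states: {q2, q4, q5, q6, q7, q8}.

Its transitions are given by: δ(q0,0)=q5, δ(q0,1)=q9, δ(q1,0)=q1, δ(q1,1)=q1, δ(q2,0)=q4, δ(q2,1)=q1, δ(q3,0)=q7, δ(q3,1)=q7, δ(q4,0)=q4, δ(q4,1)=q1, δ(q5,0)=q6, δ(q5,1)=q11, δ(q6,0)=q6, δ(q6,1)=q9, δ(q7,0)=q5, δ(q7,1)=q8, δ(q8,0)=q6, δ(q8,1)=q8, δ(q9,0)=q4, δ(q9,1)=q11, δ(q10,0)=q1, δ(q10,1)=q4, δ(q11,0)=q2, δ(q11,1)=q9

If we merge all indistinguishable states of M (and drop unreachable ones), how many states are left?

States {q0,q3,q10} cannot be reached from the start state, so discard them.
P0 = {q2,q4,q5,q6,q7,q8} | {q1,q9,q11}.
On input 1, block {q2,q4,q5,q6,q7,q8} splits into {q2,q4,q5,q6} and {q7,q8}.
Refine {q1,q9,q11} on symbol 0: members go to different blocks, giving {q9,q11} and {q1}.
On input 1, block {q2,q4,q5,q6} splits into {q2,q4} and {q5,q6}.
No further refinement is possible. Final partition (5 blocks): {q2,q4} | {q9,q11} | {q7,q8} | {q1} | {q5,q6}.

5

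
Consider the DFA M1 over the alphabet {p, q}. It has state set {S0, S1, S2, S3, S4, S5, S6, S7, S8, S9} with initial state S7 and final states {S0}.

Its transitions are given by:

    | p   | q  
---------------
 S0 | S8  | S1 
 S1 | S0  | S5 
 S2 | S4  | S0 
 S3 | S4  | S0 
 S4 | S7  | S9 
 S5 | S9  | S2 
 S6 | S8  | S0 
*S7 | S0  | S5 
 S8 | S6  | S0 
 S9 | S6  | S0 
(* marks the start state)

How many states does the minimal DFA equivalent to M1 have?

First remove the unreachable states {S3}; 9 states remain.
Initial partition by acceptance: {S0} | {S1,S2,S4,S5,S6,S7,S8,S9}.
Split {S1,S2,S4,S5,S6,S7,S8,S9} by δ(·,p) → {S2,S4,S5,S6,S8,S9} and {S1,S7}.
On input p, block {S2,S4,S5,S6,S8,S9} splits into {S2,S5,S6,S8,S9} and {S4}.
Split {S2,S5,S6,S8,S9} by δ(·,p) → {S5,S6,S8,S9} and {S2}.
On input q, block {S5,S6,S8,S9} splits into {S6,S8,S9} and {S5}.
The partition is now stable with 6 blocks: {S0} | {S6,S8,S9} | {S1,S7} | {S4} | {S2} | {S5}.

6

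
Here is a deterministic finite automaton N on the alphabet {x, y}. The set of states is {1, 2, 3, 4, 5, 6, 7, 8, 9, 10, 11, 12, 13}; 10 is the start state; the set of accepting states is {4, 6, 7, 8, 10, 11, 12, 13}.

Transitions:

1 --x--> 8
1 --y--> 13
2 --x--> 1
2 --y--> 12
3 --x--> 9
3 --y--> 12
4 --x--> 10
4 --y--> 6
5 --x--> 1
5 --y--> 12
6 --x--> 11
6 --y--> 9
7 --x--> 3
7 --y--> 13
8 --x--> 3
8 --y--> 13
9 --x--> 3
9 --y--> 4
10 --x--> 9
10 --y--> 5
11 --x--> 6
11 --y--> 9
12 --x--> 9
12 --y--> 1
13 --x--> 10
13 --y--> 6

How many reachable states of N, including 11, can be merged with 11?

First remove the unreachable states {2,7}; 11 states remain.
Start with accepting vs non-accepting: {4,6,8,10,11,12,13} | {1,3,5,9}.
Split {4,6,8,10,11,12,13} by δ(·,x) → {4,6,11,13} and {8,10,12}.
Split {4,6,11,13} by δ(·,x) → {4,13} and {6,11}.
Split {1,3,5,9} by δ(·,x) → {3,5,9} and {1}.
Refine {3,5,9} on symbol x: members go to different blocks, giving {3,9} and {5}.
On input y, block {3,9} splits into {3} and {9}.
Split {8,10,12} by δ(·,x) → {10,12} and {8}.
Split {10,12} by δ(·,y) → {10} and {12}.
No further refinement is possible. Final partition (9 blocks): {4,13} | {3} | {10} | {6,11} | {1} | {5} | {9} | {8} | {12}.
State 11 belongs to the block {6,11}, which has 2 states.

2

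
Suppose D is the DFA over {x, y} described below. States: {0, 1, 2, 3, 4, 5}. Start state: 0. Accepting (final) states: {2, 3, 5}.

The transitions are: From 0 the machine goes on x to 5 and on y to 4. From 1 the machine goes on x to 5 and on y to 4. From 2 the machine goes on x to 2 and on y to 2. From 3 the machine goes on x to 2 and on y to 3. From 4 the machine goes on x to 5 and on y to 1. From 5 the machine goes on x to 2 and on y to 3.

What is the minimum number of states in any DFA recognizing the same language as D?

Every state is reachable, so we keep all 6.
Start with accepting vs non-accepting: {2,3,5} | {0,1,4}.
The partition is now stable with 2 blocks: {2,3,5} | {0,1,4}.

2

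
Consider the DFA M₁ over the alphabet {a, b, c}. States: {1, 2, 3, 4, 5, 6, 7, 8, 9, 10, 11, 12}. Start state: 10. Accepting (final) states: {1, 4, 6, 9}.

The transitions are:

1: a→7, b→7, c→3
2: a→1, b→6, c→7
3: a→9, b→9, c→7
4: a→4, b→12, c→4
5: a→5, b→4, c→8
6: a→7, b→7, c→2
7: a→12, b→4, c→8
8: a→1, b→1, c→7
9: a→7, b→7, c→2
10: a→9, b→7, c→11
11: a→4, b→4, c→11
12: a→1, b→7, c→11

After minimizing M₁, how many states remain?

6

Reachable states from the start: {1,2,3,4,6,7,8,9,10,11,12}. Unreachable: {5} — drop them.
Start with accepting vs non-accepting: {1,4,6,9} | {2,3,7,8,10,11,12}.
On input a, block {1,4,6,9} splits into {1,6,9} and {4}.
Refine {2,3,7,8,10,11,12} on symbol a: members go to different blocks, giving {2,3,8,10,12} and {7} and {11}.
Split {2,3,8,10,12} by δ(·,b) → {2,3,8} and {10,12}.
No further refinement is possible. Final partition (6 blocks): {1,6,9} | {2,3,8} | {4} | {7} | {11} | {10,12}.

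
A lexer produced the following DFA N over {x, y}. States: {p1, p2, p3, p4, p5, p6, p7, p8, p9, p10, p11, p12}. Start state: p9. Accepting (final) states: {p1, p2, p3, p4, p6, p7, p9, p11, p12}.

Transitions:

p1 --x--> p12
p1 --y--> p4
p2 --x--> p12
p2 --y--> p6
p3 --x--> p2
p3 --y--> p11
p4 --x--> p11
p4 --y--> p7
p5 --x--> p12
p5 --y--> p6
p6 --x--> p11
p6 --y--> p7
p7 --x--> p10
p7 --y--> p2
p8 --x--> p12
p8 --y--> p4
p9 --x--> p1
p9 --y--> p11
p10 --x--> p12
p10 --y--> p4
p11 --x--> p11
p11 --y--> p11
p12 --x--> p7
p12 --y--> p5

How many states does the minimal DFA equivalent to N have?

Reachable states from the start: {p1,p2,p4,p5,p6,p7,p9,p10,p11,p12}. Unreachable: {p3,p8} — drop them.
Start with accepting vs non-accepting: {p1,p2,p4,p6,p7,p9,p11,p12} | {p5,p10}.
Refine {p1,p2,p4,p6,p7,p9,p11,p12} on symbol x: members go to different blocks, giving {p1,p2,p4,p6,p9,p11,p12} and {p7}.
Refine {p1,p2,p4,p6,p9,p11,p12} on symbol x: members go to different blocks, giving {p1,p2,p4,p6,p9,p11} and {p12}.
On input x, block {p1,p2,p4,p6,p9,p11} splits into {p4,p6,p9,p11} and {p1,p2}.
Split {p4,p6,p9,p11} by δ(·,x) → {p4,p6,p11} and {p9}.
On input y, block {p4,p6,p11} splits into {p4,p6} and {p11}.
Stable partition: {p4,p6} | {p5,p10} | {p7} | {p12} | {p1,p2} | {p9} | {p11} — 7 equivalence classes.

7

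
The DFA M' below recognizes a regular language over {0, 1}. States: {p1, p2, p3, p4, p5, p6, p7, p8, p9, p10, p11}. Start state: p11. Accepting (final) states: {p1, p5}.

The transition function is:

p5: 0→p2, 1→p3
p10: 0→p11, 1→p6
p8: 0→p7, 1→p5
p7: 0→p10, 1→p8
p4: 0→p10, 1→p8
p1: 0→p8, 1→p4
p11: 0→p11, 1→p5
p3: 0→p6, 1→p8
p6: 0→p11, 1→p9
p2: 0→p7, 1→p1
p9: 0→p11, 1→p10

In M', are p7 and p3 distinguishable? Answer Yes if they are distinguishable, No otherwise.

No

Every state is reachable, so we keep all 11.
Start with accepting vs non-accepting: {p1,p5} | {p2,p3,p4,p6,p7,p8,p9,p10,p11}.
On input 1, block {p2,p3,p4,p6,p7,p8,p9,p10,p11} splits into {p3,p4,p6,p7,p9,p10} and {p2,p8,p11}.
Split {p3,p4,p6,p7,p9,p10} by δ(·,0) → {p3,p4,p7} and {p6,p9,p10}.
Split {p2,p8,p11} by δ(·,0) → {p2,p8} and {p11}.
No further refinement is possible. Final partition (5 blocks): {p1,p5} | {p3,p4,p7} | {p2,p8} | {p6,p9,p10} | {p11}.
p7 and p3 lie in the same block of the stable partition, so they are equivalent — no string distinguishes them.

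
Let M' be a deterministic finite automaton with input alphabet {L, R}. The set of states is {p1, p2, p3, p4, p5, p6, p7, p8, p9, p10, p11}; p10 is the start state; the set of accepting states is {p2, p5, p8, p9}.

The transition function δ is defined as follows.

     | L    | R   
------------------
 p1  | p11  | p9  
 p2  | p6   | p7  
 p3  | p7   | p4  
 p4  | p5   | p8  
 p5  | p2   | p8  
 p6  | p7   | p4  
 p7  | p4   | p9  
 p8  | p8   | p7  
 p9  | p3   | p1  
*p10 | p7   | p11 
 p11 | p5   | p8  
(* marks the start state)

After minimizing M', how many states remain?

Every state is reachable, so we keep all 11.
P0 = {p2,p5,p8,p9} | {p1,p3,p4,p6,p7,p10,p11}.
On input L, block {p2,p5,p8,p9} splits into {p2,p9} and {p5,p8}.
On input L, block {p1,p3,p4,p6,p7,p10,p11} splits into {p1,p3,p6,p7,p10} and {p4,p11}.
Refine {p1,p3,p6,p7,p10} on symbol L: members go to different blocks, giving {p3,p6,p10} and {p1,p7}.
On input L, block {p5,p8} splits into {p5} and {p8}.
No further refinement is possible. Final partition (6 blocks): {p2,p9} | {p3,p6,p10} | {p5} | {p4,p11} | {p1,p7} | {p8}.

6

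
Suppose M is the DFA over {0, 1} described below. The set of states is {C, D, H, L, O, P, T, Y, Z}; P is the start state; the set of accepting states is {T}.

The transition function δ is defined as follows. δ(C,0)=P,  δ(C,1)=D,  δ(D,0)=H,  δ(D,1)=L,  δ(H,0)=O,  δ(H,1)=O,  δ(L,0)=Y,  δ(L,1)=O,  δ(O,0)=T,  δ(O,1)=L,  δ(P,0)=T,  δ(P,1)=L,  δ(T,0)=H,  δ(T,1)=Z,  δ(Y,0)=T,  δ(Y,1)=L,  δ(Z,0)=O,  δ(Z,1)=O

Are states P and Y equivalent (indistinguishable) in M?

Reachable states from the start: {H,L,O,P,T,Y,Z}. Unreachable: {C,D} — drop them.
P0 = {T} | {H,L,O,P,Y,Z}.
On input 0, block {H,L,O,P,Y,Z} splits into {O,P,Y} and {H,L,Z}.
No further refinement is possible. Final partition (3 blocks): {T} | {O,P,Y} | {H,L,Z}.
P and Y lie in the same block of the stable partition, so they are equivalent — no string distinguishes them.

Yes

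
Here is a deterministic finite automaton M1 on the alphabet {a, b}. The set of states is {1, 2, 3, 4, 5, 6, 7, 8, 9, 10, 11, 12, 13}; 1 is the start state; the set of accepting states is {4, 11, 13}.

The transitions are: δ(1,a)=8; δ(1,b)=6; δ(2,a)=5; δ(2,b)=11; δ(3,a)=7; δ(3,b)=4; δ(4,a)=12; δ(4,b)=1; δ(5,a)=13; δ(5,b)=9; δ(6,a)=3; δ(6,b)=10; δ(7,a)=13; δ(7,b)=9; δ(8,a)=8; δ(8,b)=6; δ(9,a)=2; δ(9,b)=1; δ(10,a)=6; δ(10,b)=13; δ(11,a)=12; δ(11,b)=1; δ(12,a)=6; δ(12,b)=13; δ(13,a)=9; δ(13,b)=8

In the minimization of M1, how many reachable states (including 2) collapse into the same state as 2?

2

All states are reachable from the start state.
P0 = {4,11,13} | {1,2,3,5,6,7,8,9,10,12}.
On input a, block {1,2,3,5,6,7,8,9,10,12} splits into {1,2,3,6,8,9,10,12} and {5,7}.
On input a, block {1,2,3,6,8,9,10,12} splits into {1,6,8,9,10,12} and {2,3}.
Split {1,6,8,9,10,12} by δ(·,a) → {1,8,10,12} and {6,9}.
Split {4,11,13} by δ(·,a) → {4,11} and {13}.
On input a, block {1,8,10,12} splits into {1,8} and {10,12}.
Split {6,9} by δ(·,b) → {6} and {9}.
Stable partition: {4,11} | {1,8} | {5,7} | {2,3} | {6} | {13} | {10,12} | {9} — 8 equivalence classes.
State 2 belongs to the block {2,3}, which has 2 states.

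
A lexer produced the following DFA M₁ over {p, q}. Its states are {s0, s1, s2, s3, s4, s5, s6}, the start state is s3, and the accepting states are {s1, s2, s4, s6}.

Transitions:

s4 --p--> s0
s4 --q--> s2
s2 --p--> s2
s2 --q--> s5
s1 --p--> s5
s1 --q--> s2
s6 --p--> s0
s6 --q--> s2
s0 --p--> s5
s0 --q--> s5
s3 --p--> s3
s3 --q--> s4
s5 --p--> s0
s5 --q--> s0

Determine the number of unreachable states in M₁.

2

BFS from s3 reaches {s0, s2, s3, s4, s5}; the 2 state(s) s1, s6 are never visited.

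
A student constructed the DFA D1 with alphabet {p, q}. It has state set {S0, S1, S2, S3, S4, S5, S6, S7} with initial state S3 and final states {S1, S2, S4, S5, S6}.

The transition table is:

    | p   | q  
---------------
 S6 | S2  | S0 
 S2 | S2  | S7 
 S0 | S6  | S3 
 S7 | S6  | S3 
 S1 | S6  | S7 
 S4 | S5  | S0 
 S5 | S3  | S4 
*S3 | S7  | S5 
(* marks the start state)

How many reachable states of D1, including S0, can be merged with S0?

2

States {S1} cannot be reached from the start state, so discard them.
Start with accepting vs non-accepting: {S2,S4,S5,S6} | {S0,S3,S7}.
On input p, block {S2,S4,S5,S6} splits into {S2,S4,S6} and {S5}.
Refine {S2,S4,S6} on symbol p: members go to different blocks, giving {S2,S6} and {S4}.
Refine {S0,S3,S7} on symbol p: members go to different blocks, giving {S0,S7} and {S3}.
Stable partition: {S2,S6} | {S0,S7} | {S5} | {S4} | {S3} — 5 equivalence classes.
The equivalence class containing S0 is {S0,S7}, of size 2.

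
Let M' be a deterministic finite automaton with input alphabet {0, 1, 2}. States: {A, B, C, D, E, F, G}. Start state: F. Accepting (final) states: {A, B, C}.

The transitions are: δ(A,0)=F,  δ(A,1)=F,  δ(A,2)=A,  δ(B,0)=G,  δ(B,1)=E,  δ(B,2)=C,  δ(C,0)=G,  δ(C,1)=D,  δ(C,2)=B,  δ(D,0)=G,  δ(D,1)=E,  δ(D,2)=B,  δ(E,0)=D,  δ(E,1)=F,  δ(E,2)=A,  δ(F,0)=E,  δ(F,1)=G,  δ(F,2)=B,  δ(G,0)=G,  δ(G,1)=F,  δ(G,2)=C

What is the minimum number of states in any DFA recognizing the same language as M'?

Every state is reachable, so we keep all 7.
Start with accepting vs non-accepting: {A,B,C} | {D,E,F,G}.
The partition is now stable with 2 blocks: {A,B,C} | {D,E,F,G}.

2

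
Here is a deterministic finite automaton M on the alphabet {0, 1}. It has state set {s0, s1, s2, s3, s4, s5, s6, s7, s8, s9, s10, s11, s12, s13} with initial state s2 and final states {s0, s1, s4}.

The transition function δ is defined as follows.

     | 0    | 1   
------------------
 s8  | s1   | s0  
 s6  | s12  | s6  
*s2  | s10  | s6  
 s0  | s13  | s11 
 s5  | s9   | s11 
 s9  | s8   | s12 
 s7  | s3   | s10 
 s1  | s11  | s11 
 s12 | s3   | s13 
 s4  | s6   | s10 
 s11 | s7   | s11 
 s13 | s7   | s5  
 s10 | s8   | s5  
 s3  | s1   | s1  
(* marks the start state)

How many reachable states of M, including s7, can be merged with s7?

Reachable states from the start: {s0,s1,s2,s3,s5,s6,s7,s8,s9,s10,s11,s12,s13}. Unreachable: {s4} — drop them.
Initial partition by acceptance: {s0,s1} | {s2,s3,s5,s6,s7,s8,s9,s10,s11,s12,s13}.
Refine {s2,s3,s5,s6,s7,s8,s9,s10,s11,s12,s13} on symbol 0: members go to different blocks, giving {s2,s5,s6,s7,s9,s10,s11,s12,s13} and {s3,s8}.
Split {s2,s5,s6,s7,s9,s10,s11,s12,s13} by δ(·,0) → {s2,s5,s6,s11,s13} and {s7,s9,s10,s12}.
On input 1, block {s7,s9,s10,s12} splits into {s7,s9} and {s10,s12}.
Refine {s2,s5,s6,s11,s13} on symbol 0: members go to different blocks, giving {s5,s11,s13} and {s2,s6}.
The partition is now stable with 6 blocks: {s0,s1} | {s5,s11,s13} | {s3,s8} | {s7,s9} | {s10,s12} | {s2,s6}.
The equivalence class containing s7 is {s7,s9}, of size 2.

2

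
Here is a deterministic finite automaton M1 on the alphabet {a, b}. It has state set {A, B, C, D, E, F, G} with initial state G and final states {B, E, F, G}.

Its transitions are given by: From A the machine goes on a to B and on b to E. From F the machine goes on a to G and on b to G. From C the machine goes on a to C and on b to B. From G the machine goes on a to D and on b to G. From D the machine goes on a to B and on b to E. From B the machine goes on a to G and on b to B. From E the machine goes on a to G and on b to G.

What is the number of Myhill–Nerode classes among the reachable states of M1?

States {A,C,F} cannot be reached from the start state, so discard them.
Initial partition by acceptance: {B,E,G} | {D}.
Refine {B,E,G} on symbol a: members go to different blocks, giving {B,E} and {G}.
Refine {B,E} on symbol b: members go to different blocks, giving {B} and {E}.
No further refinement is possible. Final partition (4 blocks): {B} | {D} | {G} | {E}.

4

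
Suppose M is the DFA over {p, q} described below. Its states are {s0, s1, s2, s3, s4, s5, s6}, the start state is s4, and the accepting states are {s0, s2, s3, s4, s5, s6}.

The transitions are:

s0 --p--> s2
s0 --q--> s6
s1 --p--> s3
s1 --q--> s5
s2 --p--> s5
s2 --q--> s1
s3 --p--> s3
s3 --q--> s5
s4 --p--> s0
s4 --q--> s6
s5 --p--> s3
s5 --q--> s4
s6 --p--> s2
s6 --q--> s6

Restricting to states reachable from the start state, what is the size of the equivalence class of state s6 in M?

2

Every state is reachable, so we keep all 7.
P0 = {s0,s2,s3,s4,s5,s6} | {s1}.
Split {s0,s2,s3,s4,s5,s6} by δ(·,q) → {s0,s3,s4,s5,s6} and {s2}.
Refine {s0,s3,s4,s5,s6} on symbol p: members go to different blocks, giving {s3,s4,s5} and {s0,s6}.
Split {s3,s4,s5} by δ(·,p) → {s3,s5} and {s4}.
On input q, block {s3,s5} splits into {s3} and {s5}.
No further refinement is possible. Final partition (6 blocks): {s3} | {s1} | {s2} | {s0,s6} | {s4} | {s5}.
State s6 belongs to the block {s0,s6}, which has 2 states.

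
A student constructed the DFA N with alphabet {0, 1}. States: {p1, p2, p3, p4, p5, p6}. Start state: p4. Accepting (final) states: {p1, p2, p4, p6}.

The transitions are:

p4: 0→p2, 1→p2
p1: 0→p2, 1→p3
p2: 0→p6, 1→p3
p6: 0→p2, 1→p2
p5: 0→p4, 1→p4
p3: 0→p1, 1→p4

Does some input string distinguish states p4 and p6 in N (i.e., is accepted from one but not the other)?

Reachable states from the start: {p1,p2,p3,p4,p6}. Unreachable: {p5} — drop them.
P0 = {p1,p2,p4,p6} | {p3}.
Split {p1,p2,p4,p6} by δ(·,1) → {p1,p2} and {p4,p6}.
On input 0, block {p1,p2} splits into {p1} and {p2}.
Stable partition: {p1} | {p3} | {p4,p6} | {p2} — 4 equivalence classes.
p4 and p6 lie in the same block of the stable partition, so they are equivalent — no string distinguishes them.

No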